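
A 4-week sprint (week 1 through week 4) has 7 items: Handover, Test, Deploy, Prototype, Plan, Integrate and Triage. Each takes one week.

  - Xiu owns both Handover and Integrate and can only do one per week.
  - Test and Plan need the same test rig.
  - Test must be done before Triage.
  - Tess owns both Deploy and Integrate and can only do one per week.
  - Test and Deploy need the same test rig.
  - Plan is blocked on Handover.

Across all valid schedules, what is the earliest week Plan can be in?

Precedence pushes Plan to at least week 2.
Plan at week 2 is achievable: Prototype -> week 1, Plan -> week 2, Handover -> week 1, Integrate -> week 3, Triage -> week 2, Deploy -> week 2, Test -> week 1.

week 2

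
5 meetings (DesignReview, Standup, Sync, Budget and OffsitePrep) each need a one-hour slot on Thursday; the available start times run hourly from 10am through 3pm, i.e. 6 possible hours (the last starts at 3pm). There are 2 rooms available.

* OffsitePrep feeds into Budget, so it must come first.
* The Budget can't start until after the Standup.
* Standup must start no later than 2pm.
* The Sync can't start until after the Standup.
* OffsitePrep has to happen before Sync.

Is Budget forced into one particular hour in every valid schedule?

Budget can be 11am (e.g. OffsitePrep in 10am; Sync in 11am; DesignReview in 12pm; Standup in 10am; Budget in 11am) or 12pm (e.g. Standup=10am; OffsitePrep=10am; Budget=12pm; DesignReview=11am; Sync=11am).

No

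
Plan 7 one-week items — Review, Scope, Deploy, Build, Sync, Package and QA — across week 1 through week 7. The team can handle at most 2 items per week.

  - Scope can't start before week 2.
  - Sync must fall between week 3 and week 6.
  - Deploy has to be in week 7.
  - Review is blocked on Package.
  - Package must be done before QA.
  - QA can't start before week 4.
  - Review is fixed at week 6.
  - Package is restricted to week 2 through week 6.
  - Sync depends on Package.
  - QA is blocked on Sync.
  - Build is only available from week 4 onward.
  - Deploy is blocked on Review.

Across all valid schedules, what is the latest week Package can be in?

week 5

Package is available from week 2; Package's own window allows nothing later than week 6; downstream work caps Package at week 5.
Package at week 5 is achievable: QA=week 7; Build=week 4; Sync=week 6; Scope=week 2; Review=week 6; Deploy=week 7; Package=week 5.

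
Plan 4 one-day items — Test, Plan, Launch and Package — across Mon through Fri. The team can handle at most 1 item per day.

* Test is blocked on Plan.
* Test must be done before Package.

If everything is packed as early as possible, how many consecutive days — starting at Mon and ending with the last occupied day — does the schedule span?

The precedence chain requires at least 3 distinct days.
With at most 1 per day and 4 tasks, at least 4 days are needed.
4 works (last occupied day: Thu): for example Test -> Tue; Plan -> Mon; Package -> Wed; Launch -> Thu.

4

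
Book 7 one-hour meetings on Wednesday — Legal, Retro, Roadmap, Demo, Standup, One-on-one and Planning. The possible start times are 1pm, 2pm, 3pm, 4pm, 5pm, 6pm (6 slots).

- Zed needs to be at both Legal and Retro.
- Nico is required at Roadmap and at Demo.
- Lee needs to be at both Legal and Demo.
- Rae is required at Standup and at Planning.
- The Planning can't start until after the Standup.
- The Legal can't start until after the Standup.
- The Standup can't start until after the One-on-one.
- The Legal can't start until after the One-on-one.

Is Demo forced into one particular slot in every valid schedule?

Demo can be 1pm (e.g. Retro=1pm; Demo=1pm; Roadmap=2pm; Standup=2pm; Legal=3pm; Planning=3pm; One-on-one=1pm) or 2pm (e.g. Planning=3pm; One-on-one=1pm; Roadmap=1pm; Legal=3pm; Retro=1pm; Standup=2pm; Demo=2pm).

No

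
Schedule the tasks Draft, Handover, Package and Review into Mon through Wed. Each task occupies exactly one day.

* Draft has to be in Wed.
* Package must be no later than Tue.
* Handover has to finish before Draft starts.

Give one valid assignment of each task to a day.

Handover in Mon, Draft in Wed, Package in Mon, Review in Mon

Checking: Handover(Mon) before Draft(Wed); Package=Mon in [Mon,Tue]; Draft=Wed in [Wed,Wed].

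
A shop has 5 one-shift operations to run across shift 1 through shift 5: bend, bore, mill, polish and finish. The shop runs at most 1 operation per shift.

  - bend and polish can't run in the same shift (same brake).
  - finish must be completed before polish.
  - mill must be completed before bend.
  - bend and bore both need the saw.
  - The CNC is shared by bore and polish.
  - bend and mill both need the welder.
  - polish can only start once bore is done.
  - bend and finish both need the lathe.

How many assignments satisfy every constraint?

20

Splitting on bend: it can be shift 2 (2), shift 3 (4), shift 4 (6), shift 5 (8). Listing each branch's schedules as (bore, mill, polish, finish) by shift number:
bend=shift 2: (3,1,5,4) (4,1,5,3) — 2.
bend=shift 3: (1,2,5,4) (2,1,5,4) (4,1,5,2) (4,2,5,1) — 4.
bend=shift 4: (1,2,5,3) (1,3,5,2) (2,1,5,3) (2,3,5,1) (3,1,5,2) (3,2,5,1) — 6.
bend=shift 5: (1,2,4,3) (1,3,4,2) (1,4,3,2) (2,1,4,3) (2,3,4,1) (2,4,3,1) (3,1,4,2) (3,2,4,1) — 8.
Summing: 2 + 4 + 6 + 8 = 20.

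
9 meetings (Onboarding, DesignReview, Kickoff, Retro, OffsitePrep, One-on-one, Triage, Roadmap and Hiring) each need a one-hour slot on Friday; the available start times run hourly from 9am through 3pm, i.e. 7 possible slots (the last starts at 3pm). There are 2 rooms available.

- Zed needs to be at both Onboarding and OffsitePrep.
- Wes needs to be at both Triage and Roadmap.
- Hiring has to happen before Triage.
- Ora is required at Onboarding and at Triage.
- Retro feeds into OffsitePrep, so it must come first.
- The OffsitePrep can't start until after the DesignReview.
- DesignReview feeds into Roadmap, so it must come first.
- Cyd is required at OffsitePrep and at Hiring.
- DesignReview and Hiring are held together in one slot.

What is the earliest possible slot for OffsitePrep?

11am

Precedence pushes OffsitePrep to at least 10am.
OffsitePrep at 11am is achievable: One-on-one=1pm, Roadmap=11am, Kickoff=12pm, Onboarding=12pm, Retro=10am, Hiring=9am, DesignReview=9am, Triage=10am, OffsitePrep=11am.
Nothing earlier works — the conflict and capacity constraints rule out every slot before 11am.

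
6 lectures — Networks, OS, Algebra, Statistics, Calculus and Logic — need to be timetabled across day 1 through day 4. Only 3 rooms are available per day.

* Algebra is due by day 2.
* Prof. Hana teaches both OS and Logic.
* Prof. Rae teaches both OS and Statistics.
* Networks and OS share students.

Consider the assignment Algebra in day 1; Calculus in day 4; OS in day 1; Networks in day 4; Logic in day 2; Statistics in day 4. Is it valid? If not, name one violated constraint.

Networks and OS share students — holds.
Prof. Rae teaches both OS and Statistics — holds.
Only 3 rooms are available per day — holds.
Algebra is due by day 2 — holds.
Prof. Hana teaches both OS and Logic — holds.

Yes, all constraints hold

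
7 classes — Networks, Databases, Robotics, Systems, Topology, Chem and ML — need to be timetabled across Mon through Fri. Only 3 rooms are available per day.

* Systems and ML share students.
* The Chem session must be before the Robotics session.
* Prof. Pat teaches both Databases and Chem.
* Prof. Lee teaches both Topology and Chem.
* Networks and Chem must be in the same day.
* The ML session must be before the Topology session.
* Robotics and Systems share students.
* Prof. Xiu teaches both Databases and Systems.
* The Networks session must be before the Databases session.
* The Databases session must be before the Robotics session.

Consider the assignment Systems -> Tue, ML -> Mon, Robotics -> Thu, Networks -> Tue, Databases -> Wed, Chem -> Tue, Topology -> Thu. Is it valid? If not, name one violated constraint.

Yes

The Chem session must be before the Robotics session — holds.
Prof. Xiu teaches both Databases and Systems — holds.
The ML session must be before the Topology session — holds.
Networks and Chem must be in the same day — holds.
Prof. Lee teaches both Topology and Chem — holds.
The Networks session must be before the Databases session — holds.
The Databases session must be before the Robotics session — holds.
Prof. Pat teaches both Databases and Chem — holds.
Robotics and Systems share students — holds.
Systems and ML share students — holds.
Only 3 rooms are available per day — holds.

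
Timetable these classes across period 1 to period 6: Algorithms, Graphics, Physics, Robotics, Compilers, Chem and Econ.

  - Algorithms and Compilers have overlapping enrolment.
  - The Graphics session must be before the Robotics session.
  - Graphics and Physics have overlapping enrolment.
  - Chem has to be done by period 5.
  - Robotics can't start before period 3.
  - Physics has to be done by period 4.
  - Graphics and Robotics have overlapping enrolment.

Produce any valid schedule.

Graphics -> period 2, Chem -> period 1, Physics -> period 1, Compilers -> period 2, Robotics -> period 3, Econ -> period 1, Algorithms -> period 1

Checking: Graphics(period 2) before Robotics(period 3); Graphics(period 2) != Robotics(period 3); Algorithms(period 1) != Compilers(period 2); Graphics(period 2) != Physics(period 1); Chem=period 1 in [period 1,period 5]; Physics=period 1 in [period 1,period 4]; Robotics=period 3 in [period 3,period 6].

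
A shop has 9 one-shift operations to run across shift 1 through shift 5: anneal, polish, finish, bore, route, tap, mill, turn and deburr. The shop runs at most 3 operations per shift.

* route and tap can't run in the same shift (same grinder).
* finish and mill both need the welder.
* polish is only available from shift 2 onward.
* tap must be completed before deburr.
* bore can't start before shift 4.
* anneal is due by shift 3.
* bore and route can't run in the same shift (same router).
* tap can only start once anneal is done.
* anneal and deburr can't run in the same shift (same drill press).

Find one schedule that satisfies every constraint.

finish in shift 1; anneal in shift 1; mill in shift 2; bore in shift 4; route in shift 1; tap in shift 2; deburr in shift 3; polish in shift 2; turn in shift 3

Checking: tap(shift 2) before deburr(shift 3); anneal(shift 1) before tap(shift 2); route(shift 1) != tap(shift 2); finish(shift 1) != mill(shift 2); anneal(shift 1) != deburr(shift 3); bore(shift 4) != route(shift 1); polish=shift 2 in [shift 2,shift 5]; anneal=shift 1 in [shift 1,shift 3]; bore=shift 4 in [shift 4,shift 5]; max 3 per shift (cap 3).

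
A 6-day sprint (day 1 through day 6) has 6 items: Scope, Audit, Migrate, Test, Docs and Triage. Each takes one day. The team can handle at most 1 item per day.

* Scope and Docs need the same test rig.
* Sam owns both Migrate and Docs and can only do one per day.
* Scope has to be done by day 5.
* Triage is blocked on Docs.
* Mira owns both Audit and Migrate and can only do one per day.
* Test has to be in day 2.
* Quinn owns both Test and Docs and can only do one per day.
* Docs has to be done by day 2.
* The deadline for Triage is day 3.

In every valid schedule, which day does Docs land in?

Docs's window is day 1–day 2.
Test is fixed at day 2, and Docs can't share a day with Test.
So Docs must be day 1.

day 1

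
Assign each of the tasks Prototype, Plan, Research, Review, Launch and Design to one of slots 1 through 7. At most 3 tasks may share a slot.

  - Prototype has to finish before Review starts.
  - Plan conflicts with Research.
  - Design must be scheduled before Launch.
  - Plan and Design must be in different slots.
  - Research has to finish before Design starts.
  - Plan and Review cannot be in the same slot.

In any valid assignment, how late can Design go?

Precedence pushes Design to at least 2; downstream work caps Design at 6.
Design at 6 is achievable: Review in 2; Research in 1; Design in 6; Plan in 3; Prototype in 1; Launch in 7.

6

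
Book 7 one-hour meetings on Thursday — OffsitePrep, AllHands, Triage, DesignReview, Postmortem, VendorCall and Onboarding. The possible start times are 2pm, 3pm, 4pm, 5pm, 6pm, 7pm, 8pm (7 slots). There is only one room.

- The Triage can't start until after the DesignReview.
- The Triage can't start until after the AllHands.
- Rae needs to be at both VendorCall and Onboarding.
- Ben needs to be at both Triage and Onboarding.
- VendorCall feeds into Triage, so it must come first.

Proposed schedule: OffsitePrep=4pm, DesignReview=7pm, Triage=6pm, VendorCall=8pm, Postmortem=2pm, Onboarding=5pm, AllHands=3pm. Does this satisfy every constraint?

Invalid. VendorCall feeds into Triage, so it must come first.

Rae needs to be at both VendorCall and Onboarding — holds.
VendorCall feeds into Triage, so it must come first — violated.
Ben needs to be at both Triage and Onboarding — holds.
The Triage can't start until after the AllHands — holds.
There is only one room — holds.
The Triage can't start until after the DesignReview — violated.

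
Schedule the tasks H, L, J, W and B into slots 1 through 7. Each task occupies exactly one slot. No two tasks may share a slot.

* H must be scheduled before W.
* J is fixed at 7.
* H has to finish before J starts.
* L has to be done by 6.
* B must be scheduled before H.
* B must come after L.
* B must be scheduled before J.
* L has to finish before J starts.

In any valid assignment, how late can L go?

3

L's own window allows nothing later than 6; downstream work caps L at 4.
L at 3 is achievable: B in 4, W in 6, H in 5, J in 7, L in 3.
Nothing later works — the capacity limit rule out every slot after 3.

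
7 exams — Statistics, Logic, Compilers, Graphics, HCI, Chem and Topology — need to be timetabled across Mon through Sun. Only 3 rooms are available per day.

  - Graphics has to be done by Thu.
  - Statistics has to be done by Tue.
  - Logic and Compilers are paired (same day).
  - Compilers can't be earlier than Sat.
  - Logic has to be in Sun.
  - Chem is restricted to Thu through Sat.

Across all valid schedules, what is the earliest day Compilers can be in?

Sun

Compilers is available from Sat; Compilers must be in the same day as Logic, which can't be before Sun, so Compilers is at least Sun.
Compilers at Sun is achievable: Chem -> Thu, Logic -> Sun, Graphics -> Mon, HCI -> Mon, Statistics -> Mon, Compilers -> Sun, Topology -> Tue.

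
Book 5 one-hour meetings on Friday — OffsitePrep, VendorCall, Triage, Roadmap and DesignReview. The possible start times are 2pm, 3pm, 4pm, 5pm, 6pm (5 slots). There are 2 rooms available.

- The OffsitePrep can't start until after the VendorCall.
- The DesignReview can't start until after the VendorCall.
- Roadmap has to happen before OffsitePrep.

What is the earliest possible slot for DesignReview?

3pm

Precedence pushes DesignReview to at least 3pm.
DesignReview at 3pm is achievable: VendorCall in 2pm; Roadmap in 2pm; Triage in 4pm; DesignReview in 3pm; OffsitePrep in 3pm.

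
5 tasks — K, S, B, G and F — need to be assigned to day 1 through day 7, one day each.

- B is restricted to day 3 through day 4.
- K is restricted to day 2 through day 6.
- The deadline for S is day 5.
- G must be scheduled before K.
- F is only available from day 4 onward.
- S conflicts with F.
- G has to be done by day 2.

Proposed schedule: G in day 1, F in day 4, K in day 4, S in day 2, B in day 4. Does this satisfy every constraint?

Yes, all constraints hold

S conflicts with F — holds.
G must be scheduled before K — holds.
The deadline for S is day 5 — holds.
F is only available from day 4 onward — holds.
K is restricted to day 2 through day 6 — holds.
G has to be done by day 2 — holds.
B is restricted to day 3 through day 4 — holds.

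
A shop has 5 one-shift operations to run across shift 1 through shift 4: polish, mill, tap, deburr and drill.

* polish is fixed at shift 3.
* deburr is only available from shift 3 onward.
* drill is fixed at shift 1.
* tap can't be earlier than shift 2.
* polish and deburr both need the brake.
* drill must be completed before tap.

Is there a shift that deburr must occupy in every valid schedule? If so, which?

deburr's window is shift 3–shift 4.
polish is fixed at shift 3, and deburr can't share a shift with polish.
So deburr must be shift 4.

shift 4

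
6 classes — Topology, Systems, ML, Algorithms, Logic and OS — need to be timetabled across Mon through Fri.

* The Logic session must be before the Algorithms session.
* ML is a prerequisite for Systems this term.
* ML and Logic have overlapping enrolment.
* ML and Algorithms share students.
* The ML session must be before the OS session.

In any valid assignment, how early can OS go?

Tue

Precedence pushes OS to at least Tue.
OS at Tue is achievable: Systems in Tue; Topology in Mon; OS in Tue; Algorithms in Wed; Logic in Tue; ML in Mon.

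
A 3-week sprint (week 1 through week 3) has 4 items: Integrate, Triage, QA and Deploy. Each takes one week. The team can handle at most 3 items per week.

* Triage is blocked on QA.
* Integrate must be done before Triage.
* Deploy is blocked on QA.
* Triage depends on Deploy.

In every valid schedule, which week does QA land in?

Downstream work caps QA at week 1.
So QA is pinned to week 1.

week 1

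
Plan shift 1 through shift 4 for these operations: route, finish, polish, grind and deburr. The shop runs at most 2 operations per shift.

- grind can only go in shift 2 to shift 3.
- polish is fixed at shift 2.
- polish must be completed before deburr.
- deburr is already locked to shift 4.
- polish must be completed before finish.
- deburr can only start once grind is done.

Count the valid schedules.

Splitting on route: it can be shift 1 (4), shift 2 (2), shift 3 (3), shift 4 (2). Listing each branch's schedules as (finish, polish, grind, deburr) by shift number:
route=shift 1: (3,2,2,4) (3,2,3,4) (4,2,2,4) (4,2,3,4) — 4.
route=shift 2: (3,2,3,4) (4,2,3,4) — 2.
route=shift 3: (3,2,2,4) (4,2,2,4) (4,2,3,4) — 3.
route=shift 4: (3,2,2,4) (3,2,3,4) — 2.
Summing: 4 + 2 + 3 + 2 = 11.

11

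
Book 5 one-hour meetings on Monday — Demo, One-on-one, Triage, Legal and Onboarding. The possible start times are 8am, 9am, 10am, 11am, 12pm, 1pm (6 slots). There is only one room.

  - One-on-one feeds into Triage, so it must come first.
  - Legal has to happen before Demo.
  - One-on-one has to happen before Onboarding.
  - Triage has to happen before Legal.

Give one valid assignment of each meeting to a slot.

One-on-one=8am, Onboarding=12pm, Demo=11am, Triage=9am, Legal=10am

Checking: One-on-one(8am) before Onboarding(12pm); One-on-one(8am) before Triage(9am); Legal(10am) before Demo(11am); Triage(9am) before Legal(10am); max 1 per slot (cap 1).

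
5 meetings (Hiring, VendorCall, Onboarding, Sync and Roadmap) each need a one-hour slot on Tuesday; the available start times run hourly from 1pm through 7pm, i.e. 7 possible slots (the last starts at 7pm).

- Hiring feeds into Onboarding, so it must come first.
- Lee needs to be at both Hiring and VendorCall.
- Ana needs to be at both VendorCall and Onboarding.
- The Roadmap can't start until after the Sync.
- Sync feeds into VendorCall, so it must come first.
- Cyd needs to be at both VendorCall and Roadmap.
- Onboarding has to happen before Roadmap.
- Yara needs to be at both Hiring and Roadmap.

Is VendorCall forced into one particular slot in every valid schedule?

VendorCall can be 2pm (e.g. Hiring -> 1pm, Roadmap -> 4pm, Sync -> 1pm, Onboarding -> 3pm, VendorCall -> 2pm) or 3pm (e.g. Onboarding -> 2pm; Roadmap -> 4pm; VendorCall -> 3pm; Hiring -> 1pm; Sync -> 1pm).

No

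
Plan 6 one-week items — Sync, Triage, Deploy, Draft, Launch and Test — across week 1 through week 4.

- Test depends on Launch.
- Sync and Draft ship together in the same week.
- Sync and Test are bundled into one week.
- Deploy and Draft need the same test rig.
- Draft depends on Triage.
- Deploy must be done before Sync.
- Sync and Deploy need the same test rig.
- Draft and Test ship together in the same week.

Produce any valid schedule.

Sync=week 2, Draft=week 2, Deploy=week 1, Triage=week 1, Test=week 2, Launch=week 1

Checking: Triage(week 1) before Draft(week 2); Launch(week 1) before Test(week 2); Deploy(week 1) before Sync(week 2); Deploy(week 1) != Draft(week 2); Sync(week 2) != Deploy(week 1); Sync = Test = week 2; Draft = Test = week 2; Sync = Draft = week 2.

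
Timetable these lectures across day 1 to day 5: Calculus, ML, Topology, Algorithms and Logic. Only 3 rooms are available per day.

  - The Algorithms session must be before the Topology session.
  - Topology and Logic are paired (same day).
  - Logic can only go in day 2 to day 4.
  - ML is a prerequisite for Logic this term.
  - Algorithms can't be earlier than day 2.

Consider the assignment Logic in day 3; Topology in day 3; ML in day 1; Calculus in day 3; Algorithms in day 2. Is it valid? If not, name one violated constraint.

Algorithms can't be earlier than day 2 — holds.
Only 3 rooms are available per day — holds.
Topology and Logic are paired (same day) — holds.
ML is a prerequisite for Logic this term — holds.
The Algorithms session must be before the Topology session — holds.
Logic can only go in day 2 to day 4 — holds.

Yes, all constraints hold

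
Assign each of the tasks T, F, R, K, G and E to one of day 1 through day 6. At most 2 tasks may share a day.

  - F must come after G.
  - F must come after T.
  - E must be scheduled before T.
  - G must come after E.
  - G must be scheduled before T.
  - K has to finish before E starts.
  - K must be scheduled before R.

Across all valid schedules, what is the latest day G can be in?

day 4

Precedence pushes G to at least day 3; downstream work caps G at day 4.
G at day 4 is achievable: T -> day 5, F -> day 6, G -> day 4, E -> day 2, R -> day 2, K -> day 1.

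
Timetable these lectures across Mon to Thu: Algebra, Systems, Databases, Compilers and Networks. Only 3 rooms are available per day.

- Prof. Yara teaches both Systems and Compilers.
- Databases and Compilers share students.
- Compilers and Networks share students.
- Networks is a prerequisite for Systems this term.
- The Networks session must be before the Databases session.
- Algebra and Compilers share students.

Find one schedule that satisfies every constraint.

Systems -> Tue, Algebra -> Mon, Compilers -> Wed, Databases -> Tue, Networks -> Mon

Checking: Networks(Mon) before Systems(Tue); Networks(Mon) before Databases(Tue); Compilers(Wed) != Networks(Mon); Databases(Tue) != Compilers(Wed); Systems(Tue) != Compilers(Wed); Algebra(Mon) != Compilers(Wed); max 2 per day (cap 3).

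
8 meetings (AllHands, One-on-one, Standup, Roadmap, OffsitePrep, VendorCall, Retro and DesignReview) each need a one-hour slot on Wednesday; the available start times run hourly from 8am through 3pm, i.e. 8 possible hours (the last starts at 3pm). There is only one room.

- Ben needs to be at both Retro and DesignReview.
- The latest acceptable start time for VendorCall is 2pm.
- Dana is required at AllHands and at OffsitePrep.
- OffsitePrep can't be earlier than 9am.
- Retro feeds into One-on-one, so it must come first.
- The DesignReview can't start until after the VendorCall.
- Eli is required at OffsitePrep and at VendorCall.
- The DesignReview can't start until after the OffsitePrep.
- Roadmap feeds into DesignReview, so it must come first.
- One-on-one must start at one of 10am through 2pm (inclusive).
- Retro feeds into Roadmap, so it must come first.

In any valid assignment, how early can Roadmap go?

9am

Precedence pushes Roadmap to at least 9am; downstream work caps Roadmap at 2pm.
Roadmap at 9am is achievable: Retro -> 8am; Standup -> 3pm; DesignReview -> 1pm; VendorCall -> 12pm; Roadmap -> 9am; AllHands -> 2pm; One-on-one -> 10am; OffsitePrep -> 11am.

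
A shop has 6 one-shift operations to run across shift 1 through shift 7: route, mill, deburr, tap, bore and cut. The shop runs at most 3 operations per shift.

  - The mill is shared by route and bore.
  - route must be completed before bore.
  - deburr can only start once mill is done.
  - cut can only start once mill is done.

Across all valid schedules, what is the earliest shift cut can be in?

shift 2

Precedence pushes cut to at least shift 2.
cut at shift 2 is achievable: bore -> shift 2; mill -> shift 1; tap -> shift 1; cut -> shift 2; deburr -> shift 2; route -> shift 1.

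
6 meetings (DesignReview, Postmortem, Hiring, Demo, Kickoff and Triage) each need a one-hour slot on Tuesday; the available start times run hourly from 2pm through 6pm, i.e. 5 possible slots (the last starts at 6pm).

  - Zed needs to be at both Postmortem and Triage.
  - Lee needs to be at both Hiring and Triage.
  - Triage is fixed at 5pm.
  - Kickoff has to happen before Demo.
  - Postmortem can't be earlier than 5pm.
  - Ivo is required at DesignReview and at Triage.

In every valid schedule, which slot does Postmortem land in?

6pm

Postmortem's window is 5pm–6pm.
Triage is fixed at 5pm, and Postmortem can't share a slot with Triage.
So Postmortem must be 6pm.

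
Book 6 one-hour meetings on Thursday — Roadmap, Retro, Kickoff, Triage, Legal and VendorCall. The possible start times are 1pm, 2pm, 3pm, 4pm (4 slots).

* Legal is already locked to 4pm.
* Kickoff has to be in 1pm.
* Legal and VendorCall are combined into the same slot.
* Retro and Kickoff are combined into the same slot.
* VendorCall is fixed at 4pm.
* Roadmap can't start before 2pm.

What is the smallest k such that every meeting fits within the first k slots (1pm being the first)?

Legal can't be placed before 4pm — that is slot 4 counting from 1pm — so the schedule must run through at least 4 slots.
4 works (last occupied slot: 4pm): for example Retro in 1pm; Kickoff in 1pm; Legal in 4pm; VendorCall in 4pm; Triage in 1pm; Roadmap in 2pm.

4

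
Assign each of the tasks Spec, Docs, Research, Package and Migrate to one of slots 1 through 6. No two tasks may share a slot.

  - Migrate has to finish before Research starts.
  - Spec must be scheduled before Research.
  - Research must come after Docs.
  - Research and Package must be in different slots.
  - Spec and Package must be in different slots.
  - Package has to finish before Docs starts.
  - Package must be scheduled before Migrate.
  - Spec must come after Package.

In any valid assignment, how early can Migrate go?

2

Precedence pushes Migrate to at least 2; downstream work caps Migrate at 5.
Migrate at 2 is achievable: Research in 5; Migrate in 2; Docs in 4; Package in 1; Spec in 3.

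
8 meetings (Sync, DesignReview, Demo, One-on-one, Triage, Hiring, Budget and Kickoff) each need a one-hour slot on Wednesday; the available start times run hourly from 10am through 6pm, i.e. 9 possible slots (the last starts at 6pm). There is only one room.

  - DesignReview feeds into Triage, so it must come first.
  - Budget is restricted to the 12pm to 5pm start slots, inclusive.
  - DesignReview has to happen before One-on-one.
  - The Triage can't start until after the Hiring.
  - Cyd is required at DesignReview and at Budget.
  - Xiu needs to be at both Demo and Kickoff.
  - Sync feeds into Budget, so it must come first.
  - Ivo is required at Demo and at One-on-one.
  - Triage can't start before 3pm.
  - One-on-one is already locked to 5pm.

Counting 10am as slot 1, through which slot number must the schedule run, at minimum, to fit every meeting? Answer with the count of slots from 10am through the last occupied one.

8

The precedence chain requires at least 2 distinct slots.
With at most 1 per slot and 8 meetings, at least 8 slots are needed.
One-on-one can't be placed before 5pm — that is slot 8 counting from 10am — so the schedule must run through at least 8 slots.
8 works (last occupied slot: 5pm): for example Hiring=1pm; Kickoff=4pm; Sync=11am; Budget=12pm; One-on-one=5pm; Triage=3pm; Demo=2pm; DesignReview=10am.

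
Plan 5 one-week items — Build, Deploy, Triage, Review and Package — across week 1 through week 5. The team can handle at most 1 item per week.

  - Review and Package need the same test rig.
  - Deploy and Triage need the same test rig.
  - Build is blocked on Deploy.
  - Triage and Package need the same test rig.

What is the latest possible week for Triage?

Triage at week 5 is achievable: Deploy=week 1, Review=week 3, Triage=week 5, Package=week 4, Build=week 2.

week 5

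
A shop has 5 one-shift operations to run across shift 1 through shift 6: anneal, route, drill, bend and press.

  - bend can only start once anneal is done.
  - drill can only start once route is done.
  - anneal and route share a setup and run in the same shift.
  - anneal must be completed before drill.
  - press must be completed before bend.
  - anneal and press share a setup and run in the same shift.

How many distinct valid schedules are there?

55

Splitting on anneal: it can be shift 1 (25), shift 2 (16), shift 3 (9), shift 4 (4), shift 5 (1). Listing each branch's schedules as (route, drill, bend, press) by shift number:
anneal=shift 1: (1,2,2,1) (1,2,3,1) (1,2,4,1) (1,2,5,1) (1,2,6,1) (1,3,2,1) (1,3,3,1) (1,3,4,1) (1,3,5,1) (1,3,6,1) (1,4,2,1) (1,4,3,1) (1,4,4,1) (1,4,5,1) (1,4,6,1) (1,5,2,1) (1,5,3,1) (1,5,4,1) (1,5,5,1) (1,5,6,1) (1,6,2,1) (1,6,3,1) (1,6,4,1) (1,6,5,1) (1,6,6,1) — 25.
anneal=shift 2: (2,3,3,2) (2,3,4,2) (2,3,5,2) (2,3,6,2) (2,4,3,2) (2,4,4,2) (2,4,5,2) (2,4,6,2) (2,5,3,2) (2,5,4,2) (2,5,5,2) (2,5,6,2) (2,6,3,2) (2,6,4,2) (2,6,5,2) (2,6,6,2) — 16.
anneal=shift 3: (3,4,4,3) (3,4,5,3) (3,4,6,3) (3,5,4,3) (3,5,5,3) (3,5,6,3) (3,6,4,3) (3,6,5,3) (3,6,6,3) — 9.
anneal=shift 4: (4,5,5,4) (4,5,6,4) (4,6,5,4) (4,6,6,4) — 4.
anneal=shift 5: (5,6,6,5) — 1.
Summing: 25 + 16 + 9 + 4 + 1 = 55.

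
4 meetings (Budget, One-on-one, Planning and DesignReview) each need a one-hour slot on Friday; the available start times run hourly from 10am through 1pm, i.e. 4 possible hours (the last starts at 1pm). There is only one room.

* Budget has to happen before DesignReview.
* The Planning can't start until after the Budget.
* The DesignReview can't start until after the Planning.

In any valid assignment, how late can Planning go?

12pm

Precedence pushes Planning to at least 11am; downstream work caps Planning at 12pm.
Planning at 12pm is achievable: Budget in 10am; DesignReview in 1pm; Planning in 12pm; One-on-one in 11am.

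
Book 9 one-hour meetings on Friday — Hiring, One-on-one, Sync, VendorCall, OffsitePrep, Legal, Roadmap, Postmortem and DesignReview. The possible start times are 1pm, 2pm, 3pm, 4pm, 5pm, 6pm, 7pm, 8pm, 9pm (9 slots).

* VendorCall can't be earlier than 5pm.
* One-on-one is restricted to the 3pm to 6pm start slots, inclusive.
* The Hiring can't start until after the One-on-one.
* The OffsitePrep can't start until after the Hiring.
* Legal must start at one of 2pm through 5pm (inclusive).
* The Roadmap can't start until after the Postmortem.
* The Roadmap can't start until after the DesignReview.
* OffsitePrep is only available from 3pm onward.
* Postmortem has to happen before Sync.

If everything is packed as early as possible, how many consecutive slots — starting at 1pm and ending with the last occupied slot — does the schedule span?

The precedence chain requires at least 3 distinct slots.
VendorCall can't be placed before 5pm — that is slot 5 counting from 1pm — so the schedule must run through at least 5 slots.
5 works (last occupied slot: 5pm): for example VendorCall=5pm, Postmortem=1pm, Sync=2pm, Legal=2pm, Hiring=4pm, Roadmap=2pm, One-on-one=3pm, OffsitePrep=5pm, DesignReview=1pm.

5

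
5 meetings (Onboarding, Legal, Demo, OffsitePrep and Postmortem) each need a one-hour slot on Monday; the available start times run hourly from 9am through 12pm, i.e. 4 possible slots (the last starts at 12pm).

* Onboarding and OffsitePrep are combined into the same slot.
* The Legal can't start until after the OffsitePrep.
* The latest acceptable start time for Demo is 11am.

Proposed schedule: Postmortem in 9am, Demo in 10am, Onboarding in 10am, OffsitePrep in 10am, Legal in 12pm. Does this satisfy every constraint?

The latest acceptable start time for Demo is 11am — holds.
Onboarding and OffsitePrep are combined into the same slot — holds.
The Legal can't start until after the OffsitePrep — holds.

Valid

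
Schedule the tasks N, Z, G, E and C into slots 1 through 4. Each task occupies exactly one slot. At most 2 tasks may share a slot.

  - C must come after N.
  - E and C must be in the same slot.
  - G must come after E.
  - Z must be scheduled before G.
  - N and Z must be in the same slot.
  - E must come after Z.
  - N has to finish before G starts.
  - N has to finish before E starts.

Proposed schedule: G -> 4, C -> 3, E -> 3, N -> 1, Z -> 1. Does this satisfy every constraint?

At most 2 tasks may share a slot — holds.
N has to finish before E starts — holds.
G must come after E — holds.
N has to finish before G starts — holds.
E and C must be in the same slot — holds.
C must come after N — holds.
Z must be scheduled before G — holds.
N and Z must be in the same slot — holds.
E must come after Z — holds.

Valid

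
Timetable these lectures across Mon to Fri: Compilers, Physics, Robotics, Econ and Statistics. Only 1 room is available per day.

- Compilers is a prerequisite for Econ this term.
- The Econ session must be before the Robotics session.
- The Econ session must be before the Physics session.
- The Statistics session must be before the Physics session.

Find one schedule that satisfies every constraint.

Compilers=Mon; Statistics=Wed; Robotics=Fri; Econ=Tue; Physics=Thu

Checking: Compilers(Mon) before Econ(Tue); Statistics(Wed) before Physics(Thu); Econ(Tue) before Physics(Thu); Econ(Tue) before Robotics(Fri); max 1 per day (cap 1).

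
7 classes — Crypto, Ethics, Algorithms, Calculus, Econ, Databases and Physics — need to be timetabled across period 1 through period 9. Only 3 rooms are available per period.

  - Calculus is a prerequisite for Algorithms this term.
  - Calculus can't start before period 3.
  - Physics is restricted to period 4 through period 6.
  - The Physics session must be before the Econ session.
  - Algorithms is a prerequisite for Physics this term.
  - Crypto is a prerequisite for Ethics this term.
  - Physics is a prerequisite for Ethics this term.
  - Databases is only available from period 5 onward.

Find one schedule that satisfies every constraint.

Databases=period 5; Calculus=period 3; Econ=period 6; Algorithms=period 4; Physics=period 5; Ethics=period 6; Crypto=period 1

Checking: Physics(period 5) before Econ(period 6); Crypto(period 1) before Ethics(period 6); Algorithms(period 4) before Physics(period 5); Physics(period 5) before Ethics(period 6); Calculus(period 3) before Algorithms(period 4); Calculus=period 3 in [period 3,period 9]; Physics=period 5 in [period 4,period 6]; Databases=period 5 in [period 5,period 9]; max 2 per period (cap 3).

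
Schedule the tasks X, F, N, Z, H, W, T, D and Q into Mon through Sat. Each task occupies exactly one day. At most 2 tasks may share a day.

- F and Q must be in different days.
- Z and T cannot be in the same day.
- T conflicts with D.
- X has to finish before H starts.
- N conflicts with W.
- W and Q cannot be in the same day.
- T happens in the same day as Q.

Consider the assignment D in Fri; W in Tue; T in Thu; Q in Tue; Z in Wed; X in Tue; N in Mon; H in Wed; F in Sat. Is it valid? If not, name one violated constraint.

N conflicts with W — holds.
T conflicts with D — holds.
Z and T cannot be in the same day — holds.
X has to finish before H starts — holds.
At most 2 tasks may share a day — violated.
W and Q cannot be in the same day — violated.
F and Q must be in different days — holds.
T happens in the same day as Q — violated.

No — it violates: T happens in the same day as Q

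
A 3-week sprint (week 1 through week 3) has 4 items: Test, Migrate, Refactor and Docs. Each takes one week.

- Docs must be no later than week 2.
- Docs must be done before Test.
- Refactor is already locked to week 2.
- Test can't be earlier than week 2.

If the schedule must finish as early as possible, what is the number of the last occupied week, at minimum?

2

The precedence chain requires at least 2 distinct weeks.
2 works (last occupied week: week 2): for example Test=week 2, Refactor=week 2, Migrate=week 1, Docs=week 1.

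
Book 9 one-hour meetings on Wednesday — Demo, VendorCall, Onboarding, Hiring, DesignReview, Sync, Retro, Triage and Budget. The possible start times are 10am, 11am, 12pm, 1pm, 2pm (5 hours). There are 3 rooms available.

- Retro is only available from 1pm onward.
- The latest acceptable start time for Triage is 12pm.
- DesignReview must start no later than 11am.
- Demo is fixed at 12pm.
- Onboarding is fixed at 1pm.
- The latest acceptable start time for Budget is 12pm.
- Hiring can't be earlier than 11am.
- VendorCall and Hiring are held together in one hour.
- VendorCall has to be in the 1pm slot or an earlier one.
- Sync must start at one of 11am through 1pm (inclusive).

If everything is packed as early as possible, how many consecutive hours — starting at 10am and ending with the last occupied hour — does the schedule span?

4 hours

With at most 3 per hour and 9 meetings, at least 3 hours are needed.
Onboarding can't be placed before 1pm — that is hour 4 counting from 10am — so the schedule must run through at least 4 hours.
4 works (last occupied hour: 1pm): for example DesignReview -> 10am; Retro -> 1pm; Triage -> 10am; Onboarding -> 1pm; Sync -> 11am; Hiring -> 11am; Budget -> 10am; VendorCall -> 11am; Demo -> 12pm.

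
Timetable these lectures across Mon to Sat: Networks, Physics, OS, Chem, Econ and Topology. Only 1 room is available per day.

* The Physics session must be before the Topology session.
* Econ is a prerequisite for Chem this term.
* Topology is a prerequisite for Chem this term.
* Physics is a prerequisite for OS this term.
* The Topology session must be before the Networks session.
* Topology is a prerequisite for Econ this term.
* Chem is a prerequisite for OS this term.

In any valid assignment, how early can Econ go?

Precedence pushes Econ to at least Wed; downstream work caps Econ at Thu.
Econ at Wed is achievable: Chem -> Thu, Networks -> Sat, Physics -> Mon, Econ -> Wed, OS -> Fri, Topology -> Tue.

Wed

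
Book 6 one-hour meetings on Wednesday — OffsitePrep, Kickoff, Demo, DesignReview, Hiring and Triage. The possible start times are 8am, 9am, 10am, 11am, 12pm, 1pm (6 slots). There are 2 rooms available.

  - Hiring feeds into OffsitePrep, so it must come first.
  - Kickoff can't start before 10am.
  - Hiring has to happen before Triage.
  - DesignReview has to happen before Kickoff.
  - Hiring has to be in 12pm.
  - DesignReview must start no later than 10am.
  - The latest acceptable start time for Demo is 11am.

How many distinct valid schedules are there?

32

Splitting on Kickoff: it can be 10am (8), 11am (12), 12pm (12). Listing each branch's schedules as (OffsitePrep, Demo, DesignReview, Hiring, Triage):
Kickoff=10am: (1pm,8am,8am,12pm,1pm) (1pm,8am,9am,12pm,1pm) (1pm,9am,8am,12pm,1pm) (1pm,9am,9am,12pm,1pm) (1pm,10am,8am,12pm,1pm) (1pm,10am,9am,12pm,1pm) (1pm,11am,8am,12pm,1pm) (1pm,11am,9am,12pm,1pm) — 8.
Kickoff=11am: (1pm,8am,8am,12pm,1pm) (1pm,8am,9am,12pm,1pm) (1pm,8am,10am,12pm,1pm) (1pm,9am,8am,12pm,1pm) (1pm,9am,9am,12pm,1pm) (1pm,9am,10am,12pm,1pm) (1pm,10am,8am,12pm,1pm) (1pm,10am,9am,12pm,1pm) (1pm,10am,10am,12pm,1pm) (1pm,11am,8am,12pm,1pm) (1pm,11am,9am,12pm,1pm) (1pm,11am,10am,12pm,1pm) — 12.
Kickoff=12pm: (1pm,8am,8am,12pm,1pm) (1pm,8am,9am,12pm,1pm) (1pm,8am,10am,12pm,1pm) (1pm,9am,8am,12pm,1pm) (1pm,9am,9am,12pm,1pm) (1pm,9am,10am,12pm,1pm) (1pm,10am,8am,12pm,1pm) (1pm,10am,9am,12pm,1pm) (1pm,10am,10am,12pm,1pm) (1pm,11am,8am,12pm,1pm) (1pm,11am,9am,12pm,1pm) (1pm,11am,10am,12pm,1pm) — 12.
Summing: 8 + 12 + 12 = 32.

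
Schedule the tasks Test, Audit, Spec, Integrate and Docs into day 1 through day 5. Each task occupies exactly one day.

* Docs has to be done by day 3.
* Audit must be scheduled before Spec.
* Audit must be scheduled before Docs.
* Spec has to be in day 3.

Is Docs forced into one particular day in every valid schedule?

Docs can be day 2 (e.g. Test -> day 1, Docs -> day 2, Integrate -> day 1, Audit -> day 1, Spec -> day 3) or day 3 (e.g. Test in day 1, Audit in day 1, Docs in day 3, Integrate in day 1, Spec in day 3).

No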